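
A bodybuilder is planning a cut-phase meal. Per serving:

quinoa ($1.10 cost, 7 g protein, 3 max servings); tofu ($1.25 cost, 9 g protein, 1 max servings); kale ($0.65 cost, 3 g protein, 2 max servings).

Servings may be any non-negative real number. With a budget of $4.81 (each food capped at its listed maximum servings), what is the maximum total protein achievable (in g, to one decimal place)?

31.2 g

Protein per dollar: tofu 7.2, quinoa 6.364, kale 4.615.
Take 1 serving of tofu: spends $1.25, +9.0 g protein (running total 9.0 g).
Take 3 servings of quinoa: spends $3.30, +21.0 g protein (running total 30.0 g).
Take 0.4 servings of kale: spends $0.26, +1.2 g protein (running total 31.2 g).
Greedy by best ratio exhausts the cost allowance optimally: 31.2 g.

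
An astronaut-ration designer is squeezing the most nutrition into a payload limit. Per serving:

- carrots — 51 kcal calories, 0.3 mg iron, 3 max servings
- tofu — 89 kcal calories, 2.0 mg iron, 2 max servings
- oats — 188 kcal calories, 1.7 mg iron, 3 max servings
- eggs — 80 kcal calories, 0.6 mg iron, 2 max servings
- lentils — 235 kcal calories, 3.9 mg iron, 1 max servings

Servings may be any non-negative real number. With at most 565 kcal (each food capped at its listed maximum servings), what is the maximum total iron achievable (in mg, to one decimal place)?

9.3 mg

Iron per kcal: tofu 0.02247, lentils 0.0166, oats 0.009043, eggs 0.0075, carrots 0.005882.
Take 2 servings of tofu: uses 178 kcal, +4.0 mg iron (running total 4.0 mg).
Take 1 serving of lentils: uses 235 kcal, +3.9 mg iron (running total 7.9 mg).
Take 0.8085 servings of oats: uses 152 kcal, +1.4 mg iron (running total 9.3 mg).
Filling greedily by iron-per-kcal is optimal for one linear limit, giving 9.3 mg.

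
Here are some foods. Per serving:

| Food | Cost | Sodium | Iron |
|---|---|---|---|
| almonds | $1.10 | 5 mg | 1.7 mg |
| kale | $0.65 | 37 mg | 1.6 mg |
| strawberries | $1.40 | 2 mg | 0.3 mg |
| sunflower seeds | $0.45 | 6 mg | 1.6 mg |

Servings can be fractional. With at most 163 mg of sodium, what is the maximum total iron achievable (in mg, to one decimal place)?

55.4 mg

Iron per mg sodium: almonds 0.34, sunflower seeds 0.2667, strawberries 0.15, kale 0.04324.
With no serving limits, spend the whole sodium allowance on almonds: 163 mg / 5 mg × 1.7 mg = 55.4 mg.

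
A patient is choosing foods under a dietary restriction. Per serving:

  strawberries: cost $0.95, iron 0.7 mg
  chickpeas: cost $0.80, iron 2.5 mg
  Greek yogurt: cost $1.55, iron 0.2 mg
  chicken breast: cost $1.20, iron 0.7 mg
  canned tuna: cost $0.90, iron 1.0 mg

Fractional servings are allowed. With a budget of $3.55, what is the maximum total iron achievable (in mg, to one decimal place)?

Iron per dollar: chickpeas 3.125, canned tuna 1.111, strawberries 0.7368, chicken breast 0.5833, Greek yogurt 0.129.
With no serving limits, spend the whole cost allowance on chickpeas: $3.55 / $0.80 × 2.5 mg = 11.1 mg.

11.1 mg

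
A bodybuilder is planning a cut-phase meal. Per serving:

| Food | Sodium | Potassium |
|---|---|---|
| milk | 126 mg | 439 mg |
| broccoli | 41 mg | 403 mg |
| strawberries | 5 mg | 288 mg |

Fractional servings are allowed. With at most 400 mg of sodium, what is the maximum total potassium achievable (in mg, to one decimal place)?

23040.0 mg

Potassium per mg sodium: strawberries 57.6, broccoli 9.829, milk 3.484.
With no serving limits, spend the whole sodium allowance on strawberries: 400 mg / 5 mg × 288 mg = 23040.0 mg.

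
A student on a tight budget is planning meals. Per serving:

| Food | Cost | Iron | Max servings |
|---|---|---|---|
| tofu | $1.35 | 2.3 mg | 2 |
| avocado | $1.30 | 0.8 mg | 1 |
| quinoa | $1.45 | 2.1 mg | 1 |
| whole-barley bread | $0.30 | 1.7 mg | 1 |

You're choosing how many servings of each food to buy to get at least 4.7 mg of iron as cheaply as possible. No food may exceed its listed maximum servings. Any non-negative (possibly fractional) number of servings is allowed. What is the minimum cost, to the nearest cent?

$2.06

Cost per mg of iron: whole-barley bread $0.1765, tofu $0.5870, quinoa $0.6905, avocado $1.6250.
Take 1 serving of whole-barley bread: +1.7 mg iron for $0.30 (total $0.30, still need 3.0 mg).
Take 1.304 servings of tofu: +3.0 mg iron for $1.76 (total $2.06, still need 0.0 mg).
Greedy by cheapest-per-mg is optimal for a single linear constraint, so the minimum cost is $2.06.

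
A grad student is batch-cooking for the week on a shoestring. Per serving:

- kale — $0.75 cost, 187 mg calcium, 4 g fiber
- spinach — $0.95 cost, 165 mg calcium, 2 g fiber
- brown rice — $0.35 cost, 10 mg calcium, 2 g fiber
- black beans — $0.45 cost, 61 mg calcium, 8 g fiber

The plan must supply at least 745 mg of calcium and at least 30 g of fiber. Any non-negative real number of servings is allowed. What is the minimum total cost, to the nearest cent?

With two linear requirements the optimum uses one or two foods; enumerate the corners.
kale only: max(745/187, 30/4) = 7.5 servings → $5.62.
spinach only: max(745/165, 30/2) = 15 servings → $14.25.
brown rice only: max(745/10, 30/2) = 74.5 servings → $26.07.
black beans only: max(745/61, 30/8) = 12.21 servings → $5.50.
kale + spinach: intersection lies outside the first quadrant.
kale + brown rice with both tight: 3.563 servings and 7.874 servings → $5.43.
kale + black beans with both tight: 3.299 servings and 2.101 servings → $3.42.
spinach + brown rice with both tight: 3.839 servings and 11.16 servings → $7.55.
spinach + black beans with both tight: 3.447 servings and 2.888 servings → $4.57.
brown rice + black beans: intersection lies outside the first quadrant.
Cheapest feasible corner: $3.42.

$3.42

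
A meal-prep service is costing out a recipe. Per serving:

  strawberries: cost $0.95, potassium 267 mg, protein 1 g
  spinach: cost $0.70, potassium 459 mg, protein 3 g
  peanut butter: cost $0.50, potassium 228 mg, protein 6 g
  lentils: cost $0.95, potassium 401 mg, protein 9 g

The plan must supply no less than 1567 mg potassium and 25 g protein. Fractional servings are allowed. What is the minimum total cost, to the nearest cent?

$2.89

Compare the cost at each extreme point of the feasible region.
strawberries only: max(1567/267, 25/1) = 25 servings → $23.75.
spinach only: max(1567/459, 25/3) = 8.333 servings → $5.83.
peanut butter only: max(1567/228, 25/6) = 6.873 servings → $3.44.
lentils only: max(1567/401, 25/9) = 3.908 servings → $3.71.
strawberries + spinach: intersection lies outside the first quadrant.
strawberries + peanut butter with both tight: 2.694 servings and 3.718 servings → $4.42.
strawberries + lentils with both tight: 2.037 servings and 2.551 servings → $4.36.
spinach + peanut butter with both tight: 1.788 servings and 3.272 servings → $2.89.
spinach + lentils with both tight: 1.393 servings and 2.314 servings → $3.17.
peanut butter + lentils: intersection lies outside the first quadrant.
Cheapest feasible corner: $2.89.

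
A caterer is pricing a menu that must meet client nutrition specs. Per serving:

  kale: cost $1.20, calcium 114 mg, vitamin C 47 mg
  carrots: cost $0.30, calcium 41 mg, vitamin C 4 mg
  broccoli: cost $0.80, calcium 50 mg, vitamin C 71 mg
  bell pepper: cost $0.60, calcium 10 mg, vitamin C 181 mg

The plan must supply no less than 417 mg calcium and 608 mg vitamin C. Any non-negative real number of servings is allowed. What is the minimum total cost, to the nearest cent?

Minimising a linear cost over {calcium ≥ 417, vitamin C ≥ 608, servings ≥ 0} — the optimum is at a vertex, using one or two foods.
kale only: max(417/114, 608/47) = 12.94 servings → $15.52.
carrots only: max(417/41, 608/4) = 152 servings → $45.60.
broccoli only: max(417/50, 608/71) = 8.563 servings → $6.85.
bell pepper only: max(417/10, 608/181) = 41.7 servings → $25.02.
kale + carrots with both targets exact would need a negative amount; discard.
kale + broccoli: intersection lies outside the first quadrant.
kale + bell pepper with both tight: 3.442 servings and 2.465 servings → $5.61.
carrots + broccoli: intersection lies outside the first quadrant.
carrots + bell pepper with both tight: 9.402 servings and 3.151 servings → $4.71.
broccoli + bell pepper with both tight: 8.321 servings and 0.09508 servings → $6.71.
Cheapest feasible corner: $4.71.

$4.71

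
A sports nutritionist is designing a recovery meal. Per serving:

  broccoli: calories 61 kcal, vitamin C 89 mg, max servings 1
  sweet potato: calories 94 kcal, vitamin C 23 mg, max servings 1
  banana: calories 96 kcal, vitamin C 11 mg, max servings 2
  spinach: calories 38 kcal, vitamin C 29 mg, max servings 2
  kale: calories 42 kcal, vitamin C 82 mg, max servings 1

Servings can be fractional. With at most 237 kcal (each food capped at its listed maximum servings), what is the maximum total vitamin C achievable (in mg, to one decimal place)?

243.2 mg

Vitamin C per kcal: kale 1.952, broccoli 1.459, spinach 0.7632, sweet potato 0.2447, banana 0.1146.
Take 1 serving of kale: uses 42 kcal, +82.0 mg vitamin C (running total 82.0 mg).
Take 1 serving of broccoli: uses 61 kcal, +89.0 mg vitamin C (running total 171.0 mg).
Take 2 servings of spinach: uses 76 kcal, +58.0 mg vitamin C (running total 229.0 mg).
Take 0.617 servings of sweet potato: uses 58 kcal, +14.2 mg vitamin C (running total 243.2 mg).
Greedy by best ratio exhausts the calories allowance optimally: 243.2 mg.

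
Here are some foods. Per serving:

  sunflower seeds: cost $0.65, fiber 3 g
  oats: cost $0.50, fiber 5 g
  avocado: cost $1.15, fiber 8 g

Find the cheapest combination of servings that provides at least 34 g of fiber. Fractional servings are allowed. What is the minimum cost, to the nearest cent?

$3.40

Cost per g of fiber: oats $0.1000, avocado $0.1437, sunflower seeds $0.2167.
With no serving limits, use only oats: 34 g / 5 g = 6.8 servings × $0.50 = $3.40.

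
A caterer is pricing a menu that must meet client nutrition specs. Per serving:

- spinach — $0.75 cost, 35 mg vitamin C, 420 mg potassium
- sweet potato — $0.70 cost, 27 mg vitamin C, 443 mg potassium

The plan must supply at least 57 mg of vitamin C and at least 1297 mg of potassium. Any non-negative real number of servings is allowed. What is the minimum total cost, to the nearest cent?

$2.05

The cheapest plan sits at a corner of the feasible region — with two constraints it uses at most two foods.
spinach only: max(57/35, 1297/420) = 3.088 servings → $2.32.
sweet potato only: max(57/27, 1297/443) = 2.928 servings → $2.05.
spinach + sweet potato: the both-tight solution has a negative serving — not a feasible corner.
So the least-cost plan costs $2.05.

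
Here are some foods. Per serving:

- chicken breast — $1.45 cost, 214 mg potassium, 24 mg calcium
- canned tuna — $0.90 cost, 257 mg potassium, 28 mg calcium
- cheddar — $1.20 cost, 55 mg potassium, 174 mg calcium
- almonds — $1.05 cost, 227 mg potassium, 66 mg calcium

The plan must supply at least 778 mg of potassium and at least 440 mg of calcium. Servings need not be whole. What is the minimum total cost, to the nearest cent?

For a min-cost LP with two ≥-constraints, a basic feasible solution has at most two positive variables.
chicken breast only: max(778/214, 440/24) = 18.33 servings → $26.58.
canned tuna only: max(778/257, 440/28) = 15.71 servings → $14.14.
cheddar only: max(778/55, 440/174) = 14.15 servings → $16.97.
almonds only: max(778/227, 440/66) = 6.667 servings → $7.00.
chicken breast + canned tuna with both targets exact would need a negative amount; discard.
chicken breast + cheddar with both tight: 3.095 servings and 2.102 servings → $7.01.
chicken breast + almonds with both targets exact would need a negative amount; discard.
canned tuna + cheddar with both tight: 2.575 servings and 2.114 servings → $4.85.
canned tuna + almonds: intersection lies outside the first quadrant.
cheddar + almonds with both tight: 1.353 servings and 3.099 servings → $4.88.
Cheapest feasible corner: $4.85.

$4.85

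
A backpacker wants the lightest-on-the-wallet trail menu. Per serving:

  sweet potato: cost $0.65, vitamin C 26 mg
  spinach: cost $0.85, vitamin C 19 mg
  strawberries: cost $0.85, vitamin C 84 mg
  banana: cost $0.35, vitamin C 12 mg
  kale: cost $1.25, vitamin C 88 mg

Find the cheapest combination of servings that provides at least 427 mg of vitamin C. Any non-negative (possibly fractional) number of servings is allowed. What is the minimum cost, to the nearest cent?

$4.32

Cost per mg of vitamin C: strawberries $0.0101, kale $0.0142, sweet potato $0.0250, banana $0.0292, spinach $0.0447.
With no serving limits, use only strawberries: 427 mg / 84 mg = 5.083 servings × $0.85 = $4.32.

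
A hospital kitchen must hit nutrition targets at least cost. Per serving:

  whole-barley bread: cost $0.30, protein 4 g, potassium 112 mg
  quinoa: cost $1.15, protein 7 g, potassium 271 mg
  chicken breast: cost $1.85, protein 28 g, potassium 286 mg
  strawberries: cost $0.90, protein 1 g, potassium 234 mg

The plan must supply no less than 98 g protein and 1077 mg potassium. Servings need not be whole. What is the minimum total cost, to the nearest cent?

Two binding constraints pin down two serving amounts, so the optimal mix uses at most two foods. The candidates are each food alone (scaled to the tighter of protein/potassium) and each pair with both constraints tight.
whole-barley bread only: max(98/4, 1077/112) = 24.5 servings → $7.35.
quinoa only: max(98/7, 1077/271) = 14 servings → $16.10.
chicken breast only: max(98/28, 1077/286) = 3.766 servings → $6.97.
strawberries only: max(98/1, 1077/234) = 98 servings → $88.20.
whole-barley bread + quinoa: intersection lies outside the first quadrant.
whole-barley bread + chicken breast with both tight: 1.068 servings and 3.347 servings → $6.51.
whole-barley bread + strawberries: the both-tight solution has a negative serving — not a feasible corner.
quinoa + chicken breast with both tight: 0.381 servings and 3.405 servings → $6.74.
quinoa + strawberries: intersection lies outside the first quadrant.
chicken breast + strawberries with both tight: 3.488 servings and 0.3396 servings → $6.76.
So the least-cost plan costs $6.51.

$6.51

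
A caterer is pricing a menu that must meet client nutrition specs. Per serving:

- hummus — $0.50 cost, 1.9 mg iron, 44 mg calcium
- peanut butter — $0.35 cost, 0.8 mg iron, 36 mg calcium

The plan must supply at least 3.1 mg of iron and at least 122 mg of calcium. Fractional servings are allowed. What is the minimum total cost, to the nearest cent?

hummus only: max(3.1/1.9, 122/44) = 2.773 servings → $1.39.
peanut butter only: max(3.1/0.8, 122/36) = 3.875 servings → $1.36.
hummus + peanut butter with both tight: 0.4217 servings and 2.873 servings → $1.22.
Cheapest feasible corner: $1.22.

$1.22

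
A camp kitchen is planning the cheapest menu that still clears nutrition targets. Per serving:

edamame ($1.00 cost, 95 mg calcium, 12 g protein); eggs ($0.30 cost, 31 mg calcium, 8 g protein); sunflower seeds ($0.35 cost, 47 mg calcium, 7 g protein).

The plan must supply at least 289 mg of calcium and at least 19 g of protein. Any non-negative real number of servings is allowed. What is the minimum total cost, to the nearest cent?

Two binding constraints pin down two serving amounts, so the optimal mix uses at most two foods. The candidates are each food alone (scaled to the tighter of calcium/protein) and each pair with both constraints tight.
edamame only: max(289/95, 19/12) = 3.042 servings → $3.04.
eggs only: max(289/31, 19/8) = 9.323 servings → $2.80.
sunflower seeds only: max(289/47, 19/7) = 6.149 servings → $2.15.
edamame + eggs with both targets exact would need a negative amount; discard.
edamame + sunflower seeds with both targets exact would need a negative amount; discard.
eggs + sunflower seeds with both targets exact would need a negative amount; discard.
Cheapest feasible corner: $2.15.

$2.15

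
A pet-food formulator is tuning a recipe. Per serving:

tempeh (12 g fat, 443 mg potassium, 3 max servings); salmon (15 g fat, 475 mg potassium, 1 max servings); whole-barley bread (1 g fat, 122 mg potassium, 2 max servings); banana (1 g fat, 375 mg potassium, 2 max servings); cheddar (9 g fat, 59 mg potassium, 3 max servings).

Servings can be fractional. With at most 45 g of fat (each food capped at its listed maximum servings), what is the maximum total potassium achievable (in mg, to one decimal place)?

Potassium per g fat: banana 375, whole-barley bread 122, tempeh 36.92, salmon 31.67, cheddar 6.556.
Take 2 servings of banana: uses 2 g fat, +750.0 mg potassium (running total 750.0 mg).
Take 2 servings of whole-barley bread: uses 2 g fat, +244.0 mg potassium (running total 994.0 mg).
Take 3 servings of tempeh: uses 36 g fat, +1329.0 mg potassium (running total 2323.0 mg).
Take 0.3333 servings of salmon: uses 5 g fat, +158.3 mg potassium (running total 2481.3 mg).
Filling greedily by potassium-per-g fat is optimal for one linear limit, giving 2481.3 mg.

2481.3 mg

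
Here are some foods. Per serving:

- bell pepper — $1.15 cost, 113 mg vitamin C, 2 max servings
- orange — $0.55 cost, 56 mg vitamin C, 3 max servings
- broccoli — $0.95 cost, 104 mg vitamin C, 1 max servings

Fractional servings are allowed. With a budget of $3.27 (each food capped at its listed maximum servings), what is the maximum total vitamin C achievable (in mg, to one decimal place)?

337.8 mg

Vitamin C per dollar: broccoli 109.5, orange 101.8, bell pepper 98.26.
Take 1 serving of broccoli: spends $0.95, +104.0 mg vitamin C (running total 104.0 mg).
Take 3 servings of orange: spends $1.65, +168.0 mg vitamin C (running total 272.0 mg).
Take 0.5826 servings of bell pepper: spends $0.67, +65.8 mg vitamin C (running total 337.8 mg).
Filling greedily by vitamin C-per-dollar is optimal for one linear limit, giving 337.8 mg.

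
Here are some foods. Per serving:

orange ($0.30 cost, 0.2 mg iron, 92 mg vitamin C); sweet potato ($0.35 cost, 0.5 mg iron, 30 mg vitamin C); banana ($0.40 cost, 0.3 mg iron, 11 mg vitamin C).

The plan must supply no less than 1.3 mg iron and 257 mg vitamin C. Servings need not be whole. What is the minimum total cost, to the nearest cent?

$1.27

orange only: max(1.3/0.2, 257/92) = 6.5 servings → $1.95.
sweet potato only: max(1.3/0.5, 257/30) = 8.567 servings → $3.00.
banana only: max(1.3/0.3, 257/11) = 23.36 servings → $9.35.
orange + sweet potato with both tight: 2.237 servings and 1.705 servings → $1.27.
orange + banana with both tight: 2.472 servings and 2.685 servings → $1.82.
sweet potato + banana with both targets exact would need a negative amount; discard.
So the least-cost plan costs $1.27.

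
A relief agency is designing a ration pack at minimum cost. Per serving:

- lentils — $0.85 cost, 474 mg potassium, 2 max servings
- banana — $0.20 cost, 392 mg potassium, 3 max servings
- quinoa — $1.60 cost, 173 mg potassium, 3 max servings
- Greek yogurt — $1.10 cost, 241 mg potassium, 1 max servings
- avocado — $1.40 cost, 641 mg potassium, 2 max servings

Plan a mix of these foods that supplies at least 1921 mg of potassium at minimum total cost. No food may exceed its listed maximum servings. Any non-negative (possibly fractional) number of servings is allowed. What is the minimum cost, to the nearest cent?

Cost per mg of potassium: banana $0.0005, lentils $0.0018, avocado $0.0022, Greek yogurt $0.0046, quinoa $0.0092.
Take 3 servings of banana: +1176.0 mg potassium for $0.60 (total $0.60, still need 745.0 mg).
Take 1.572 servings of lentils: +745.0 mg potassium for $1.34 (total $1.94, still need 0.0 mg).
Filling from the cheapest source first is optimal under one linear minimum: $1.94.

$1.94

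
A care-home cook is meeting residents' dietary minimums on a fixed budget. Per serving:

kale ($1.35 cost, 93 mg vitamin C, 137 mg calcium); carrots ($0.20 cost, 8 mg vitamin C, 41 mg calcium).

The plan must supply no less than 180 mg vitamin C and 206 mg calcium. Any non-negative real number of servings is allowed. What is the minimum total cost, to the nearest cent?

$2.61

kale only: max(180/93, 206/137) = 1.935 servings → $2.61.
carrots only: max(180/8, 206/41) = 22.5 servings → $4.50.
kale + carrots: intersection lies outside the first quadrant.
So the least-cost plan costs $2.61.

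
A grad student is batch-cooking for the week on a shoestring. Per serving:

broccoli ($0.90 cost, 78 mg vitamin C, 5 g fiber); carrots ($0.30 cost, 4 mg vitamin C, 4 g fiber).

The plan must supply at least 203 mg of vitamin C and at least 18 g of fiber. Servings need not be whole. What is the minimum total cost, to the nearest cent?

$2.68

A basic optimal solution has at most two foods positive. Try each food alone and each pair with both targets met exactly.
broccoli only: max(203/78, 18/5) = 3.6 servings → $3.24.
carrots only: max(203/4, 18/4) = 50.75 servings → $15.22.
broccoli + carrots with both tight: 2.534 servings and 1.332 servings → $2.68.
Cheapest feasible corner: $2.68.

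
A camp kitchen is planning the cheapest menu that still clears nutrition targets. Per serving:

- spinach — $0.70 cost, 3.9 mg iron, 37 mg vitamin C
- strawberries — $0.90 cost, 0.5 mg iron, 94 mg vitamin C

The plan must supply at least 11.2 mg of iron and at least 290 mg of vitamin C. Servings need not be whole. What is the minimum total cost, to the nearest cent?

spinach only: max(11.2/3.9, 290/37) = 7.838 servings → $5.49.
strawberries only: max(11.2/0.5, 290/94) = 22.4 servings → $20.16.
spinach + strawberries with both tight: 2.608 servings and 2.059 servings → $3.68.
The minimum over all feasible corners is $3.68.

$3.68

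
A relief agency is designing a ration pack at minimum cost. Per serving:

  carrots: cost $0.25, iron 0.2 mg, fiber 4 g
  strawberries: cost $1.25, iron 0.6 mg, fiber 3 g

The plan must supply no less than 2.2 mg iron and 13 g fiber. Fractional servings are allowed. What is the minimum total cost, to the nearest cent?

$2.75

carrots only: max(2.2/0.2, 13/4) = 11 servings → $2.75.
strawberries only: max(2.2/0.6, 13/3) = 4.333 servings → $5.42.
carrots + strawberries with both tight: 0.6667 servings and 3.444 servings → $4.47.
So the least-cost plan costs $2.75.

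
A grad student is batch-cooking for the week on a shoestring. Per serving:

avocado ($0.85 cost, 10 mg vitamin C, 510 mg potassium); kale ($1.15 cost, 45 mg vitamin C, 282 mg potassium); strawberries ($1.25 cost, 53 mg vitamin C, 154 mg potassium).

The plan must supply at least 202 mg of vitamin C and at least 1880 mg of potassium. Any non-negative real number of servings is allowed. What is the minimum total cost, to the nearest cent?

$5.98

An LP optimum is at a vertex; with two nutrient constraints at most two foods are used. Check each candidate.
avocado only: max(202/10, 1880/510) = 20.2 servings → $17.17.
kale only: max(202/45, 1880/282) = 6.667 servings → $7.67.
strawberries only: max(202/53, 1880/154) = 12.21 servings → $15.26.
avocado + kale with both tight: 1.373 servings and 4.184 servings → $5.98.
avocado + strawberries with both tight: 2.689 servings and 3.304 servings → $6.42.
kale + strawberries: the both-tight solution has a negative serving — not a feasible corner.
Cheapest feasible corner: $5.98.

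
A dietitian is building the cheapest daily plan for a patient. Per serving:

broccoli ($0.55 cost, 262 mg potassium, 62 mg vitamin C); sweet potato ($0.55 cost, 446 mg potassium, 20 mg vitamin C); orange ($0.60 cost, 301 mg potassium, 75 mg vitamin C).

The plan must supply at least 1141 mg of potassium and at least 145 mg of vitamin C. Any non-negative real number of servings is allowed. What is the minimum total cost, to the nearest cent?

broccoli only: max(1141/262, 145/62) = 4.355 servings → $2.40.
sweet potato only: max(1141/446, 145/20) = 7.25 servings → $3.99.
orange only: max(1141/301, 145/75) = 3.791 servings → $2.27.
broccoli + sweet potato with both tight: 1.867 servings and 1.461 servings → $1.83.
broccoli + orange: intersection lies outside the first quadrant.
sweet potato + orange with both tight: 1.529 servings and 1.526 servings → $1.76.
So the least-cost plan costs $1.76.

$1.76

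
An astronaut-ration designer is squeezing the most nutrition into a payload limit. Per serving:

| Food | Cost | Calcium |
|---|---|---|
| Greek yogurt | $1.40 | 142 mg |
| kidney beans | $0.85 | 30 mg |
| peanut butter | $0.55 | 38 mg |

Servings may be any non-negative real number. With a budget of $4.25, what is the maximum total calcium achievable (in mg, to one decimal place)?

431.1 mg

Calcium per dollar: Greek yogurt 101.4, peanut butter 69.09, kidney beans 35.29.
With no serving limits, spend the whole cost allowance on Greek yogurt: $4.25 / $1.40 × 142 mg = 431.1 mg.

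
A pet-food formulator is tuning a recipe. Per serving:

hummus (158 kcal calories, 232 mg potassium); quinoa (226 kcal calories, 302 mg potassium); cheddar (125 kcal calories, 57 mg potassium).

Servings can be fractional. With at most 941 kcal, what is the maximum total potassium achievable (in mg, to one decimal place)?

Potassium per kcal: hummus 1.468, quinoa 1.336, cheddar 0.456.
With no serving limits, spend the whole calories allowance on hummus: 941 kcal / 158 kcal × 232 mg = 1381.7 mg.

1381.7 mg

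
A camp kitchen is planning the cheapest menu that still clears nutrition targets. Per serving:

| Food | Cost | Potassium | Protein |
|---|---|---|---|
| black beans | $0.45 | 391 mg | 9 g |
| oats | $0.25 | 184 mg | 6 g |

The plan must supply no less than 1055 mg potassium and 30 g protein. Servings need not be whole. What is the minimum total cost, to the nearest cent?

A basic optimal solution has at most two foods positive. Try each food alone and each pair with both targets met exactly.
black beans only: max(1055/391, 30/9) = 3.333 servings → $1.50.
oats only: max(1055/184, 30/6) = 5.734 servings → $1.43.
black beans + oats with both tight: 1.174 servings and 3.239 servings → $1.34.
So the least-cost plan costs $1.34.

$1.34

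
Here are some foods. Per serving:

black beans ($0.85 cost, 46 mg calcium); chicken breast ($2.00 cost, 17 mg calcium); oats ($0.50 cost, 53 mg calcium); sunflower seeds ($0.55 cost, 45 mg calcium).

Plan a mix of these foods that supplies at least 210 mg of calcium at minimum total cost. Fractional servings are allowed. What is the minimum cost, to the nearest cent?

Cost per mg of calcium: oats $0.0094, sunflower seeds $0.0122, black beans $0.0185, chicken breast $0.1176.
With no serving limits, use only oats: 210 mg / 53 mg = 3.962 servings × $0.50 = $1.98.

$1.98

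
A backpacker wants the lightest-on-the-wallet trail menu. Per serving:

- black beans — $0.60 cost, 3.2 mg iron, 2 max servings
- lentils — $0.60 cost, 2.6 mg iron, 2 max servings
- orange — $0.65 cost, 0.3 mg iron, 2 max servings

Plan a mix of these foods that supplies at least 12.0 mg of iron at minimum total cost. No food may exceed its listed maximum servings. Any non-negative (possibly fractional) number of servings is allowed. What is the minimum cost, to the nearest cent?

Cost per mg of iron: black beans $0.1875, lentils $0.2308, orange $2.1667.
Take 2 servings of black beans: +6.4 mg iron for $1.20 (total $1.20, still need 5.6 mg).
Take 2 servings of lentils: +5.2 mg iron for $1.20 (total $2.40, still need 0.4 mg).
Take 1.333 servings of orange: +0.4 mg iron for $0.87 (total $3.27, still need 0.0 mg).
Greedy by cheapest-per-mg is optimal for a single linear constraint, so the minimum cost is $3.27.

$3.27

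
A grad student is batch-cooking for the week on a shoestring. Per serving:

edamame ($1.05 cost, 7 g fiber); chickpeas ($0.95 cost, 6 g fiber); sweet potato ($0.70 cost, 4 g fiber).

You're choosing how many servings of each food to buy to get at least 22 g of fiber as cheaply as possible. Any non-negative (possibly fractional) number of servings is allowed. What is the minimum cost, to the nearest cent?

Cost per g of fiber: edamame $0.1500, chickpeas $0.1583, sweet potato $0.1750.
With no serving limits, use only edamame: 22 g / 7 g = 3.143 servings × $1.05 = $3.30.

$3.30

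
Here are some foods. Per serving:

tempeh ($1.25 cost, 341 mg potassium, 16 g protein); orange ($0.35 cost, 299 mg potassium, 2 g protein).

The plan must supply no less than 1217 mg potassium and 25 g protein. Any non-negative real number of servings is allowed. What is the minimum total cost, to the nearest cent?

$2.47

Minimising a linear cost over {potassium ≥ 1217, protein ≥ 25, servings ≥ 0} — the optimum is at a vertex, using one or two foods.
tempeh only: max(1217/341, 25/16) = 3.569 servings → $4.46.
orange only: max(1217/299, 25/2) = 12.5 servings → $4.38.
tempeh + orange with both tight: 1.229 servings and 2.669 servings → $2.47.
The minimum over all feasible corners is $2.47.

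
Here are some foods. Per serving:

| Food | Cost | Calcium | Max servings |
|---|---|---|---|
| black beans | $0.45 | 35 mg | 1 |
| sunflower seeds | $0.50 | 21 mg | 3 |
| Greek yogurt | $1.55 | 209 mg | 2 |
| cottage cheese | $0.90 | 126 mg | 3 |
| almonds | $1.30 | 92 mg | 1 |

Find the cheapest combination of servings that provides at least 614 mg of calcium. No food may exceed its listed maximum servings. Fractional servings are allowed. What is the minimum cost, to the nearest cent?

$4.45

Cost per mg of calcium: cottage cheese $0.0071, Greek yogurt $0.0074, black beans $0.0129, almonds $0.0141, sunflower seeds $0.0238.
Take 3 servings of cottage cheese: +378.0 mg calcium for $2.70 (total $2.70, still need 236.0 mg).
Take 1.129 servings of Greek yogurt: +236.0 mg calcium for $1.75 (total $4.45, still need 0.0 mg).
Filling from the cheapest source first is optimal under one linear minimum: $4.45.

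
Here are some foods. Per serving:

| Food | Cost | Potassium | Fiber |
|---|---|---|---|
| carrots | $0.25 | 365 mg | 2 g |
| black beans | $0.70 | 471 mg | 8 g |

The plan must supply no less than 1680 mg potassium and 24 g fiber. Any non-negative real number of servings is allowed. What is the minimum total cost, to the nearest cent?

This is a tiny linear program; its minimum lies at a vertex of the feasible set. List the vertices and price them.
carrots only: max(1680/365, 24/2) = 12 servings → $3.00.
black beans only: max(1680/471, 24/8) = 3.567 servings → $2.50.
carrots + black beans with both tight: 1.08 servings and 2.73 servings → $2.18.
Cheapest feasible corner: $2.18.

$2.18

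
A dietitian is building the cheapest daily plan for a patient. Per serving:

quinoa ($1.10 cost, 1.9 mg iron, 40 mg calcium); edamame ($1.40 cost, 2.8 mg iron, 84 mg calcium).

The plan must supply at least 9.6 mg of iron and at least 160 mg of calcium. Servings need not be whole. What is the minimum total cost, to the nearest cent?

An LP optimum is at a vertex; with two nutrient constraints at most two foods are used. Check each candidate.
quinoa only: max(9.6/1.9, 160/40) = 5.053 servings → $5.56.
edamame only: max(9.6/2.8, 160/84) = 3.429 servings → $4.80.
quinoa + edamame: intersection lies outside the first quadrant.
Cheapest feasible corner: $4.80.

$4.80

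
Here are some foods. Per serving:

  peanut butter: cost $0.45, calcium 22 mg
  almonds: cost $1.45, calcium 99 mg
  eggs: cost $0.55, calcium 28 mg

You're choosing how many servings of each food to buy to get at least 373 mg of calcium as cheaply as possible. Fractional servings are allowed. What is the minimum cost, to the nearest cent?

Cost per mg of calcium: almonds $0.0146, eggs $0.0196, peanut butter $0.0205.
With no serving limits, use only almonds: 373 mg / 99 mg = 3.768 servings × $1.45 = $5.46.

$5.46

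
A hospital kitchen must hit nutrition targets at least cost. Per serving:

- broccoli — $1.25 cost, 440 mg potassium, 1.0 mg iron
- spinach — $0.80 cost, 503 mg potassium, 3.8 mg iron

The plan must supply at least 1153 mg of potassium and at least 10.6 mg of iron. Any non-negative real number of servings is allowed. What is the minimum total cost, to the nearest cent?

broccoli only: max(1153/440, 10.6/1.0) = 10.6 servings → $13.25.
spinach only: max(1153/503, 10.6/3.8) = 2.789 servings → $2.23.
broccoli + spinach: intersection lies outside the first quadrant.
Cheapest feasible corner: $2.23.

$2.23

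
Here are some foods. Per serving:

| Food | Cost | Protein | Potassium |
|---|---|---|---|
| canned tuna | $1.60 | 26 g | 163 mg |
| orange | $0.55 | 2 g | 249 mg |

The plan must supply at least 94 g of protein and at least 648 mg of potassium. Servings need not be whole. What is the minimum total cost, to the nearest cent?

Minimising a linear cost over {protein ≥ 94, potassium ≥ 648, servings ≥ 0} — the optimum is at a vertex, using one or two foods.
canned tuna only: max(94/26, 648/163) = 3.975 servings → $6.36.
orange only: max(94/2, 648/249) = 47 servings → $25.85.
canned tuna + orange with both tight: 3.596 servings and 0.2482 servings → $5.89.
Cheapest feasible corner: $5.89.

$5.89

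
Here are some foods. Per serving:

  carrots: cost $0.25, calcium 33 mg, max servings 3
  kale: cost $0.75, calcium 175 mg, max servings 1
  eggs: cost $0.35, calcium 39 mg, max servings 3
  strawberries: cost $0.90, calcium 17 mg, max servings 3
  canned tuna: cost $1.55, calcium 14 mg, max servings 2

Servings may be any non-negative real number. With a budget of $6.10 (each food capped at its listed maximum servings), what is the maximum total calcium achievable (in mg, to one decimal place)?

449.7 mg

Calcium per dollar: kale 233.3, carrots 132, eggs 111.4, strawberries 18.89, canned tuna 9.032.
Take 1 serving of kale: spends $0.75, +175.0 mg calcium (running total 175.0 mg).
Take 3 servings of carrots: spends $0.75, +99.0 mg calcium (running total 274.0 mg).
Take 3 servings of eggs: spends $1.05, +117.0 mg calcium (running total 391.0 mg).
Take 3 servings of strawberries: spends $2.70, +51.0 mg calcium (running total 442.0 mg).
Take 0.5484 servings of canned tuna: spends $0.85, +7.7 mg calcium (running total 449.7 mg).
Greedy by best ratio exhausts the cost allowance optimally: 449.7 mg.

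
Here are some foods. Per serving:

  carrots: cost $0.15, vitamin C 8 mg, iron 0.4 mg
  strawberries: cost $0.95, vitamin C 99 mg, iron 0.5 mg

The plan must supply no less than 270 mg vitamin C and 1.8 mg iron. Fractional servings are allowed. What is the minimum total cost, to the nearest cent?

$2.68

Check every corner: each single food scaled to meet both minima, and each pair solved so both constraints bind.
carrots only: max(270/8, 1.8/0.4) = 33.75 servings → $5.06.
strawberries only: max(270/99, 1.8/0.5) = 3.6 servings → $3.42.
carrots + strawberries with both tight: 1.213 servings and 2.629 servings → $2.68.
So the least-cost plan costs $2.68.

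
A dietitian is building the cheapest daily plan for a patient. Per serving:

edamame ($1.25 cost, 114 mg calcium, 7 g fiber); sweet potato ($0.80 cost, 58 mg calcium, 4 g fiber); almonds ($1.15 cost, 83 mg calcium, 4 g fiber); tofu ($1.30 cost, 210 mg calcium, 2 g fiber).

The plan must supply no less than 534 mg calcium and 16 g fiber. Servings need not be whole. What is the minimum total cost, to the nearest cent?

$4.31

An LP optimum is at a vertex; with two nutrient constraints at most two foods are used. Check each candidate.
edamame only: max(534/114, 16/7) = 4.684 servings → $5.86.
sweet potato only: max(534/58, 16/4) = 9.207 servings → $7.37.
almonds only: max(534/83, 16/4) = 6.434 servings → $7.40.
tofu only: max(534/210, 16/2) = 8 servings → $10.40.
edamame + sweet potato with both targets exact would need a negative amount; discard.
edamame + almonds: the both-tight solution has a negative serving — not a feasible corner.
edamame + tofu with both tight: 1.845 servings and 1.541 servings → $4.31.
sweet potato + almonds with both targets exact would need a negative amount; discard.
sweet potato + tofu with both tight: 3.166 servings and 1.669 servings → $4.70.
almonds + tofu with both tight: 3.401 servings and 1.199 servings → $5.47.
Cheapest feasible corner: $4.31.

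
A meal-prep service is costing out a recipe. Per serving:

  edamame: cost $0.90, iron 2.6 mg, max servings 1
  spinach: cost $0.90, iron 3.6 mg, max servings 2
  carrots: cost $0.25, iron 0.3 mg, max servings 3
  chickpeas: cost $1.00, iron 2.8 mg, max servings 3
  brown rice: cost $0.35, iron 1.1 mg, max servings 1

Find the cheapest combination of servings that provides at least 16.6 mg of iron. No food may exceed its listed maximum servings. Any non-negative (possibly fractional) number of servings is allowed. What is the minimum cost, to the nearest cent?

$5.09

Cost per mg of iron: spinach $0.2500, brown rice $0.3182, edamame $0.3462, chickpeas $0.3571, carrots $0.8333.
Take 2 servings of spinach: +7.2 mg iron for $1.80 (total $1.80, still need 9.4 mg).
Take 1 serving of brown rice: +1.1 mg iron for $0.35 (total $2.15, still need 8.3 mg).
Take 1 serving of edamame: +2.6 mg iron for $0.90 (total $3.05, still need 5.7 mg).
Take 2.036 servings of chickpeas: +5.7 mg iron for $2.04 (total $5.09, still need 0.0 mg).
Filling from the cheapest source first is optimal under one linear minimum: $5.09.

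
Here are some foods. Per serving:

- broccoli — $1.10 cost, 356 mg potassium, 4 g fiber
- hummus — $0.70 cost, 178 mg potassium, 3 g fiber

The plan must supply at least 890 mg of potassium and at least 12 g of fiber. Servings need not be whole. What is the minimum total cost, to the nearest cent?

$3.05

broccoli only: max(890/356, 12/4) = 3 servings → $3.30.
hummus only: max(890/178, 12/3) = 5 servings → $3.50.
broccoli + hummus with both tight: 1.5 servings and 2 servings → $3.05.
The minimum over all feasible corners is $3.05.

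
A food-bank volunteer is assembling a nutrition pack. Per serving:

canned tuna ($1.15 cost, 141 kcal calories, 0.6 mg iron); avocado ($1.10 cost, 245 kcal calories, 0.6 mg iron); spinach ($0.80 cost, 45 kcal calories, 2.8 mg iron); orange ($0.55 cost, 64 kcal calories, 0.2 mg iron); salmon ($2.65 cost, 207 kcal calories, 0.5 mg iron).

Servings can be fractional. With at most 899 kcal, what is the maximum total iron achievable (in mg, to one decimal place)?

55.9 mg

Iron per kcal: spinach 0.06222, canned tuna 0.004255, orange 0.003125, avocado 0.002449, salmon 0.002415.
With no serving limits, spend the whole calories allowance on spinach: 899 kcal / 45 kcal × 2.8 mg = 55.9 mg.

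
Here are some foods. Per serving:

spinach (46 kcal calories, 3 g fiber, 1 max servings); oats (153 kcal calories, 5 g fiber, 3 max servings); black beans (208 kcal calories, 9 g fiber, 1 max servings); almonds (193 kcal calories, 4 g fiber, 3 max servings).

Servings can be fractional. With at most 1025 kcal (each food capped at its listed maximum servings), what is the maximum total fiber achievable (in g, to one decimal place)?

33.5 g

Fiber per kcal: spinach 0.06522, black beans 0.04327, oats 0.03268, almonds 0.02073.
Take 1 serving of spinach: uses 46 kcal, +3.0 g fiber (running total 3.0 g).
Take 1 serving of black beans: uses 208 kcal, +9.0 g fiber (running total 12.0 g).
Take 3 servings of oats: uses 459 kcal, +15.0 g fiber (running total 27.0 g).
Take 1.617 servings of almonds: uses 312 kcal, +6.5 g fiber (running total 33.5 g).
Greedy by best ratio exhausts the calories allowance optimally: 33.5 g.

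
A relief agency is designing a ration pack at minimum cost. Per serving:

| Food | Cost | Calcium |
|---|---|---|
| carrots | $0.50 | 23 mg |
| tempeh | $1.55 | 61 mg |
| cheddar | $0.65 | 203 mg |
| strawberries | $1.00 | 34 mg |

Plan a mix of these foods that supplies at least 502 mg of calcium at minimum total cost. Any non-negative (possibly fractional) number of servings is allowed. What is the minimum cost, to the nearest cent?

$1.61

Cost per mg of calcium: cheddar $0.0032, carrots $0.0217, tempeh $0.0254, strawberries $0.0294.
With no serving limits, use only cheddar: 502 mg / 203 mg = 2.473 servings × $0.65 = $1.61.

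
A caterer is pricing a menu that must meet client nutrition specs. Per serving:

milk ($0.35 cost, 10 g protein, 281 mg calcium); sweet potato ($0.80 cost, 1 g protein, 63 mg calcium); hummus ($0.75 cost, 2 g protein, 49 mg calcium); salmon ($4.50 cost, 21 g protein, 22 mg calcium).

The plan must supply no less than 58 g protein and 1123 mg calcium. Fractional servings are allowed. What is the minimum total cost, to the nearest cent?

This is a tiny linear program; its minimum lies at a vertex of the feasible set. List the vertices and price them.
milk only: max(58/10, 1123/281) = 5.8 servings → $2.03.
sweet potato only: max(58/1, 1123/63) = 58 servings → $46.40.
hummus only: max(58/2, 1123/49) = 29 servings → $21.75.
salmon only: max(58/21, 1123/22) = 51.05 servings → $229.70.
milk + sweet potato: the both-tight solution has a negative serving — not a feasible corner.
milk + hummus: the both-tight solution has a negative serving — not a feasible corner.
milk + salmon with both tight: 3.927 servings and 0.8921 servings → $5.39.
sweet potato + hummus with both targets exact would need a negative amount; discard.
sweet potato + salmon with both tight: 17.15 servings and 1.945 servings → $22.47.
hummus + salmon with both tight: 22.65 servings and 0.6051 servings → $19.71.
So the least-cost plan costs $2.03.

$2.03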